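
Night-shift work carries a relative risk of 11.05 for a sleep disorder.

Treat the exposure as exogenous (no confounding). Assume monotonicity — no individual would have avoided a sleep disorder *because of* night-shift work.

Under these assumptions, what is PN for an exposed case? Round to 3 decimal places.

Under exogeneity and monotonicity, PN = (RR − 1) / RR = 1 − 1/RR.
PN = (11.05 − 1) / 11.05 = 10.05 / 11.05 ≈ 0.9095

PN ≈ 0.910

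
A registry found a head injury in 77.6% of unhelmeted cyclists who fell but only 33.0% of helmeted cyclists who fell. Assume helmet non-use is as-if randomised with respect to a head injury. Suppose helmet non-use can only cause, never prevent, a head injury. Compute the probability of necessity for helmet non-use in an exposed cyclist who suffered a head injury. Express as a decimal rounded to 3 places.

p₁ = 0.776, p₀ = 0.33.
Under exogeneity and monotonicity, PN = (p₁ − p₀) / p₁.
PN = (0.776 − 0.33) / 0.776 = 0.446 / 0.776 ≈ 0.5747

PN ≈ 0.575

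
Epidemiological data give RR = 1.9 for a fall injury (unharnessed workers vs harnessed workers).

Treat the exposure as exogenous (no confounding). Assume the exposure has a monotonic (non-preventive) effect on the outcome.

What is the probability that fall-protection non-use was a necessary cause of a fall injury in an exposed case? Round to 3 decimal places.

Under exogeneity and monotonicity, PN = (RR − 1) / RR = 1 − 1/RR.
PN = (1.9 − 1) / 1.9 = 0.9 / 1.9 ≈ 0.4737

PN ≈ 0.474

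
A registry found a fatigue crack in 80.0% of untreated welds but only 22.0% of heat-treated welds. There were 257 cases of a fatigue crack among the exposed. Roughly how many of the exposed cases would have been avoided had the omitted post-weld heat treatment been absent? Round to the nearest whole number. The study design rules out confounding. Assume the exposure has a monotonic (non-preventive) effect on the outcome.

about 186 cases

p₁ = 0.8, p₀ = 0.22.
PN = (p₁ − p₀)/p₁ = (0.8 − 0.22) / 0.8 ≈ 0.72500.
Attributable cases ≈ PN × (exposed cases) = 0.72500 × 257 ≈ 186.33.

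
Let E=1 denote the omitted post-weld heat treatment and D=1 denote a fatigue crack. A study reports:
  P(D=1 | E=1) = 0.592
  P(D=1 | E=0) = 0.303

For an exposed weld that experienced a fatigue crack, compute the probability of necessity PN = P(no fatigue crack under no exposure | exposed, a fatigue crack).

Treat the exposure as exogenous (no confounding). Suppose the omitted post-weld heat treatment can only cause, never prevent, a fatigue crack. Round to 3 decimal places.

PN ≈ 0.488

Let p₁ = 0.592, p₀ = 0.303.
Under exogeneity and monotonicity, PN = (p₁ − p₀) / p₁.
PN = (0.592 − 0.303) / 0.592 = 0.289 / 0.592 ≈ 0.4882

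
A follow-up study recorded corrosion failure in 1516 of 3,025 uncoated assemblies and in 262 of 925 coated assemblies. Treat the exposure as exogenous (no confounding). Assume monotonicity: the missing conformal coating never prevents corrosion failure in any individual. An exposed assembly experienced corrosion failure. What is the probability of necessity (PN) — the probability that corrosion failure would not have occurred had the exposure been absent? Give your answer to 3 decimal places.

p₁ = P(outcome | exposed) = 1516/3025 = 0.50116
p₀ = P(outcome | unexposed) = 262/925 = 0.28324
Under exogeneity and monotonicity, PN = (p₁ − p₀) / p₁.
PN = (0.50116 − 0.28324) / 0.50116 = 0.21791 / 0.50116 ≈ 0.4348

PN ≈ 0.435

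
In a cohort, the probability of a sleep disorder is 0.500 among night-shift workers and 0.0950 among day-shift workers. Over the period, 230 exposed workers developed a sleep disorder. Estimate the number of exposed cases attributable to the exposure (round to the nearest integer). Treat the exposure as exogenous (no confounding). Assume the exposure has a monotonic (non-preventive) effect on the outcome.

Let p₁ = 0.5, p₀ = 0.095.
PN = (p₁ − p₀)/p₁ = (0.5 − 0.095) / 0.5 ≈ 0.81000.
Attributable cases ≈ PN × (exposed cases) = 0.81000 × 230 ≈ 186.30.

about 186 cases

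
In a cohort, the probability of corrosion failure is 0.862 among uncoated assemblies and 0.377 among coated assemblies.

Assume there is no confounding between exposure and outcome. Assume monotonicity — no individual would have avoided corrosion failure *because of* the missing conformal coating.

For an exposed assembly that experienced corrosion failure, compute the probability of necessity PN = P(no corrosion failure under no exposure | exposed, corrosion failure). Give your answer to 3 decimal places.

Let p₁ = 0.862, p₀ = 0.377.
Under exogeneity and monotonicity, PN = (p₁ − p₀) / p₁.
PN = (0.862 − 0.377) / 0.862 = 0.485 / 0.862 ≈ 0.5626

PN ≈ 0.563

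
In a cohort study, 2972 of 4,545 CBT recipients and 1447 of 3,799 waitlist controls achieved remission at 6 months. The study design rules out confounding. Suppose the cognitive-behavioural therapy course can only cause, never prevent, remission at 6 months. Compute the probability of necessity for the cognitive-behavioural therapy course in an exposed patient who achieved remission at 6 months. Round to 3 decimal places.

PN ≈ 0.418

p₁ = P(outcome | exposed) = 2972/4545 = 0.65391
p₀ = P(outcome | unexposed) = 1447/3799 = 0.38089
Under exogeneity and monotonicity, PN = (p₁ − p₀) / p₁.
PN = (0.65391 − 0.38089) / 0.65391 = 0.27302 / 0.65391 ≈ 0.4175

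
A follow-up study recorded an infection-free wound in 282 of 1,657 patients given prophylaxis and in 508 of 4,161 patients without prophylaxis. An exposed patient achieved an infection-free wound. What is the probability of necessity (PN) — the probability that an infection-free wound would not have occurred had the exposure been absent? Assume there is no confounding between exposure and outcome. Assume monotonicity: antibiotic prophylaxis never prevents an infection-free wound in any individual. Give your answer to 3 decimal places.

p₁ = P(outcome | exposed) = 282/1657 = 0.17019
p₀ = P(outcome | unexposed) = 508/4161 = 0.12209
Under exogeneity and monotonicity, PN = (p₁ − p₀) / p₁.
PN = (0.17019 − 0.12209) / 0.17019 = 0.048101 / 0.17019 ≈ 0.2826

PN ≈ 0.283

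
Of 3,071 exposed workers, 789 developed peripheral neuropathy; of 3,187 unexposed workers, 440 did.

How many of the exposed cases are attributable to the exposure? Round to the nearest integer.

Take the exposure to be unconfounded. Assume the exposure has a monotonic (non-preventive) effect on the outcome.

about 365 cases

p₁ = P(outcome | exposed) = 789/3071 = 0.25692
p₀ = P(outcome | unexposed) = 440/3187 = 0.13806
PN = (p₁ − p₀)/p₁ = (0.25692 − 0.13806) / 0.25692 ≈ 0.46263.
Attributable cases ≈ PN × (exposed cases) = 0.46263 × 789 ≈ 365.02.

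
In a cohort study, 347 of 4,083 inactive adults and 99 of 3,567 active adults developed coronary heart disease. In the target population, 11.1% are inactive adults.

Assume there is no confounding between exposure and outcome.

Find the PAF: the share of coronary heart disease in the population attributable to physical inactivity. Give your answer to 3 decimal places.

PAF ≈ 0.186

p₁ = P(outcome | exposed) = 347/4083 = 0.084987
p₀ = P(outcome | unexposed) = 99/3567 = 0.027754
Overall risk P(Y=1) = π·p₁ + (1−π)·p₀ = 0.111×0.084987 + 0.889×0.027754 = 0.034107.
Under exogeneity, PAF = [P(Y=1) − p₀] / P(Y=1).
PAF = (0.034107 − 0.027754) / 0.034107 ≈ 0.1863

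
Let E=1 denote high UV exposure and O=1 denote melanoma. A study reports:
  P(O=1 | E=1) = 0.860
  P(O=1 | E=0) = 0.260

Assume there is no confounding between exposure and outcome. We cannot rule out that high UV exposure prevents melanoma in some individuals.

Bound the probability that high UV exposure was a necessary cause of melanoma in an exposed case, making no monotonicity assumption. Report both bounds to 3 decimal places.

0.698 ≤ PN ≤ 0.860

Let p₁ = 0.86, p₀ = 0.26.
Under exogeneity alone the bounds on PN are max{0,(p₁−p₀)/p₁} ≤ PN ≤ min{1,(1−p₀)/p₁}.
  lower = (p₁ − p₀)/p₁ = 0.6 / 0.86 ≈ 0.6977
  upper = min{1, (1 − p₀)/p₁} = 0.74 / 0.86 ≈ 0.8605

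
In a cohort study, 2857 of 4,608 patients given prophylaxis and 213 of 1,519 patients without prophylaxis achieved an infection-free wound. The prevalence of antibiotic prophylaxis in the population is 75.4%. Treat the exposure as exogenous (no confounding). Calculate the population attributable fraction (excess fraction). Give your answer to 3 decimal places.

p₁ = P(outcome | exposed) = 2857/4608 = 0.62001
p₀ = P(outcome | unexposed) = 213/1519 = 0.14022
Overall risk P(Y=1) = π·p₁ + (1−π)·p₀ = 0.754×0.62001 + 0.246×0.14022 = 0.50198.
Under exogeneity, PAF = [P(Y=1) − p₀] / P(Y=1).
PAF = (0.50198 − 0.14022) / 0.50198 ≈ 0.7207

PAF ≈ 0.721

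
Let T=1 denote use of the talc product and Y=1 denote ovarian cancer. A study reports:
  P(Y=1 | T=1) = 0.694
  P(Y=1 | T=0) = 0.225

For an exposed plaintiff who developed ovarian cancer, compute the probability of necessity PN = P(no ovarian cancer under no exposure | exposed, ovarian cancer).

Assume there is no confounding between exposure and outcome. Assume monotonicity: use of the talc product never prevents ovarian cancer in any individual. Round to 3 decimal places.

Let p₁ = 0.694, p₀ = 0.225.
Under exogeneity and monotonicity, PN = (p₁ − p₀) / p₁.
PN = (0.694 − 0.225) / 0.694 = 0.469 / 0.694 ≈ 0.6758

PN ≈ 0.676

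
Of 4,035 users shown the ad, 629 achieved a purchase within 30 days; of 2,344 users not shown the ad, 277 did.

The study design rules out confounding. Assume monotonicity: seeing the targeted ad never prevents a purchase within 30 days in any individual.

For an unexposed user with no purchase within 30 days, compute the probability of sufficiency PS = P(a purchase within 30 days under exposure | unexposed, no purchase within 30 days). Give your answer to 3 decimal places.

p₁ = P(outcome | exposed) = 629/4035 = 0.15589
p₀ = P(outcome | unexposed) = 277/2344 = 0.11817
Under exogeneity and monotonicity, PS = (p₁ − p₀) / (1 − p₀).
PS = (0.15589 − 0.11817) / (1 − 0.11817) = 0.037712 / 0.88183 ≈ 0.0428

PS ≈ 0.043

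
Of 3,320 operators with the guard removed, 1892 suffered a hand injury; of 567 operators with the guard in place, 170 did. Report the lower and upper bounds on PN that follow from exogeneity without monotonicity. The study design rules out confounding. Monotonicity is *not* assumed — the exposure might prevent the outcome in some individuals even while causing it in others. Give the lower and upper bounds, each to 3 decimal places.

p₁ = P(outcome | exposed) = 1892/3320 = 0.56988
p₀ = P(outcome | unexposed) = 170/567 = 0.29982
Under exogeneity alone the bounds on PN are max{0,(p₁−p₀)/p₁} ≤ PN ≤ min{1,(1−p₀)/p₁}.
  lower = (p₁ − p₀)/p₁ = 0.27006 / 0.56988 ≈ 0.4739
  upper = min{1, (1 − p₀)/p₁} = 0.70018 / 0.56988 ≈ 1.2286 → capped at 1

0.474 ≤ PN ≤ 1.000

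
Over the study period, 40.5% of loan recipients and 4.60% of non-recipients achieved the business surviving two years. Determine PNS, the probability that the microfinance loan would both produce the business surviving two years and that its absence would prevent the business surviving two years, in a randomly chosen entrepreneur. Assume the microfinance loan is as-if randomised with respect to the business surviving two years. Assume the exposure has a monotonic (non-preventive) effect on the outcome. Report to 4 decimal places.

PNS ≈ 0.3590

p₁ = 0.405, p₀ = 0.046.
Under exogeneity and monotonicity, PNS = p₁ − p₀.
PNS = 0.405 − 0.046 = 0.359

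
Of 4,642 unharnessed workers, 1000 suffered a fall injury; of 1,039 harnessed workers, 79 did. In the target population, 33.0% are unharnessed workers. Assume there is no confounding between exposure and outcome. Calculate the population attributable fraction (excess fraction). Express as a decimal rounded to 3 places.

p₁ = P(outcome | exposed) = 1000/4642 = 0.21542
p₀ = P(outcome | unexposed) = 79/1039 = 0.076035
Overall risk P(Y=1) = π·p₁ + (1−π)·p₀ = 0.33×0.21542 + 0.67×0.076035 = 0.12203.
Under exogeneity, PAF = [P(Y=1) − p₀] / P(Y=1).
PAF = (0.12203 − 0.076035) / 0.12203 ≈ 0.3769

PAF ≈ 0.377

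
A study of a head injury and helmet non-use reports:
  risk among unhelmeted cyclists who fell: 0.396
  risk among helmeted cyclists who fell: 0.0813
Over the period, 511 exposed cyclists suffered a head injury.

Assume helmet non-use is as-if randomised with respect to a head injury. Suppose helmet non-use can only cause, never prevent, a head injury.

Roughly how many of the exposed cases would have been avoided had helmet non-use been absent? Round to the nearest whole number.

about 406 cases

Let p₁ = 0.396, p₀ = 0.0813.
PN = (p₁ − p₀)/p₁ = (0.396 − 0.0813) / 0.396 ≈ 0.79470.
Attributable cases ≈ PN × (exposed cases) = 0.79470 × 511 ≈ 406.09.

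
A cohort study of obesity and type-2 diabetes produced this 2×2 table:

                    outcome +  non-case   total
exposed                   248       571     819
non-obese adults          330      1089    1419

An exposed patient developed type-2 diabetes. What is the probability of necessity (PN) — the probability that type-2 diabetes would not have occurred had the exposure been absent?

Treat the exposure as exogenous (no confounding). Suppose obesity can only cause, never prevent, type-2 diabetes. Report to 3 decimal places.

p₁ = P(outcome | exposed) = 248/819 = 0.30281
p₀ = P(outcome | unexposed) = 330/1419 = 0.23256
Under exogeneity and monotonicity, PN = (p₁ − p₀)/p₁.
PN = (0.30281 − 0.23256) / 0.30281 ≈ 0.2320

PN ≈ 0.232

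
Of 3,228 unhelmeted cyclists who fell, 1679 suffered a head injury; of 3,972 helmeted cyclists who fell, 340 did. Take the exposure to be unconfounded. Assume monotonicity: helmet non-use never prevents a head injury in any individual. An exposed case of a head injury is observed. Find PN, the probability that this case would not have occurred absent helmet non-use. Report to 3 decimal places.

PN ≈ 0.835

p₁ = P(outcome | exposed) = 1679/3228 = 0.52014
p₀ = P(outcome | unexposed) = 340/3972 = 0.085599
Under exogeneity and monotonicity, PN = (p₁ − p₀) / p₁.
PN = (0.52014 − 0.085599) / 0.52014 = 0.43454 / 0.52014 ≈ 0.8354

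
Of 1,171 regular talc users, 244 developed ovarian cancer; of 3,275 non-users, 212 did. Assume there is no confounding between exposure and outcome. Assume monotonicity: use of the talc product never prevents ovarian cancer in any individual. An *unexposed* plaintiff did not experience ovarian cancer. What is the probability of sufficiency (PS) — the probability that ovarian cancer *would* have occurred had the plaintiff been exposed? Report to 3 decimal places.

PS ≈ 0.154

p₁ = P(outcome | exposed) = 244/1171 = 0.20837
p₀ = P(outcome | unexposed) = 212/3275 = 0.064733
Under exogeneity and monotonicity, PS = (p₁ − p₀) / (1 − p₀).
PS = (0.20837 − 0.064733) / (1 − 0.064733) = 0.14364 / 0.93527 ≈ 0.1536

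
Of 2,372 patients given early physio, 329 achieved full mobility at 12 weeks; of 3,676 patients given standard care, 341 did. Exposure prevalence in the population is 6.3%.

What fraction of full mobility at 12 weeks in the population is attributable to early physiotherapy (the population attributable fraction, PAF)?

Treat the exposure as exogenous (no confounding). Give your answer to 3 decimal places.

PAF ≈ 0.030

p₁ = P(outcome | exposed) = 329/2372 = 0.1387
p₀ = P(outcome | unexposed) = 341/3676 = 0.092764
Overall risk P(Y=1) = π·p₁ + (1−π)·p₀ = 0.063×0.1387 + 0.937×0.092764 = 0.095658.
Under exogeneity, PAF = [P(Y=1) − p₀] / P(Y=1).
PAF = (0.095658 − 0.092764) / 0.095658 ≈ 0.0303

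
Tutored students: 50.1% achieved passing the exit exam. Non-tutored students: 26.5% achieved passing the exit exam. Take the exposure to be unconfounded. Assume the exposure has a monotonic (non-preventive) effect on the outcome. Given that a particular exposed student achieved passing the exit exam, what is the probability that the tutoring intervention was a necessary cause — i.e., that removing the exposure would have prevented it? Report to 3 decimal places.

p₁ = 0.501, p₀ = 0.265.
Under exogeneity and monotonicity, PN = (p₁ − p₀) / p₁.
PN = (0.501 − 0.265) / 0.501 = 0.236 / 0.501 ≈ 0.4711

PN ≈ 0.471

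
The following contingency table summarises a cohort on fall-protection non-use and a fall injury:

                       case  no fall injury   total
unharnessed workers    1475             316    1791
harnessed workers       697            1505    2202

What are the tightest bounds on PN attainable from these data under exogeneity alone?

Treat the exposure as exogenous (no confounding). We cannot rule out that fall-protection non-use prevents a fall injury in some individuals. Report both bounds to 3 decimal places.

0.616 ≤ PN ≤ 0.830

p₁ = P(outcome | exposed) = 1475/1791 = 0.82356
p₀ = P(outcome | unexposed) = 697/2202 = 0.31653
Under exogeneity alone the bounds on PN are max{0,(p₁−p₀)/p₁} ≤ PN ≤ min{1,(1−p₀)/p₁}.
  lower = (p₁ − p₀)/p₁ = 0.50703 / 0.82356 ≈ 0.6157
  upper = min{1, (1 − p₀)/p₁} = 0.68347 / 0.82356 ≈ 0.8299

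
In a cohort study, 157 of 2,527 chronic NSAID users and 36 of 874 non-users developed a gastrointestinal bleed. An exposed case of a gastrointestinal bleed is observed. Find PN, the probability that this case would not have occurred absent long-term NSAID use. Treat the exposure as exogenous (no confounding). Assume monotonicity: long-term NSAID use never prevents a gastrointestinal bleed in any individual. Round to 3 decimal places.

PN ≈ 0.337

p₁ = P(outcome | exposed) = 157/2527 = 0.062129
p₀ = P(outcome | unexposed) = 36/874 = 0.04119
Under exogeneity and monotonicity, PN = (p₁ − p₀) / p₁.
PN = (0.062129 − 0.04119) / 0.062129 = 0.020939 / 0.062129 ≈ 0.3370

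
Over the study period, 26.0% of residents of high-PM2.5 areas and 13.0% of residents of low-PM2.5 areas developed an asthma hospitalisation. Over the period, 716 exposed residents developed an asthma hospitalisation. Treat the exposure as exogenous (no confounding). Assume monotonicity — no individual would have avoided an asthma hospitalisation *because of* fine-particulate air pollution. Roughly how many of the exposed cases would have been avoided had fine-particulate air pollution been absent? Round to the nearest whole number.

p₁ = 0.26, p₀ = 0.13.
PN = (p₁ − p₀)/p₁ = (0.26 − 0.13) / 0.26 ≈ 0.50000.
Attributable cases ≈ PN × (exposed cases) = 0.50000 × 716 ≈ 358.00.

about 358 cases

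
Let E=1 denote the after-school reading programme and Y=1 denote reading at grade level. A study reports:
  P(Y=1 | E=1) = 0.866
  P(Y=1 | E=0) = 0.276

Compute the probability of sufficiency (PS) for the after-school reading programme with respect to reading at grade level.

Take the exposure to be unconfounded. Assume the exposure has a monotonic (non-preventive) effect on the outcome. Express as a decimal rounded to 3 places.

PS ≈ 0.815

Let p₁ = 0.866, p₀ = 0.276.
Under exogeneity and monotonicity, PS = (p₁ − p₀) / (1 − p₀).
PS = (0.866 − 0.276) / (1 − 0.276) = 0.59 / 0.724 ≈ 0.8149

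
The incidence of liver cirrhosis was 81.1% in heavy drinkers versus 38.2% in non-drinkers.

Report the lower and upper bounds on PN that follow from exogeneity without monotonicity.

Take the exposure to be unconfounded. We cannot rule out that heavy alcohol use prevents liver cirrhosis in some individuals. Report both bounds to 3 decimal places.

p₁ = 0.811, p₀ = 0.382.
Under exogeneity alone the bounds on PN are max{0,(p₁−p₀)/p₁} ≤ PN ≤ min{1,(1−p₀)/p₁}.
  lower = (p₁ − p₀)/p₁ = 0.429 / 0.811 ≈ 0.5290
  upper = min{1, (1 − p₀)/p₁} = 0.618 / 0.811 ≈ 0.7620

0.529 ≤ PN ≤ 0.762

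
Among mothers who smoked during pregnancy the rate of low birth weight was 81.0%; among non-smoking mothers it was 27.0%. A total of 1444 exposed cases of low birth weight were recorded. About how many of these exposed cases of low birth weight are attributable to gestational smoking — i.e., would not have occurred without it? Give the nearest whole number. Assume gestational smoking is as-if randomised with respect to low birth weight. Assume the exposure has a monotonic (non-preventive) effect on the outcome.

p₁ = 0.81, p₀ = 0.27.
PN = (p₁ − p₀)/p₁ = (0.81 − 0.27) / 0.81 ≈ 0.66667.
Attributable cases ≈ PN × (exposed cases) = 0.66667 × 1444 ≈ 962.67.

about 963 cases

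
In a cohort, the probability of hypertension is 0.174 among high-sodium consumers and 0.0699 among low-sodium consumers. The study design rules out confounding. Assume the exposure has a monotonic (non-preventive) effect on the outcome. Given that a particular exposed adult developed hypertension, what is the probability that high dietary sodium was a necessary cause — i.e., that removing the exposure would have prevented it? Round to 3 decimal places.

PN ≈ 0.598

Let p₁ = 0.174, p₀ = 0.0699.
Under exogeneity and monotonicity, PN = (p₁ − p₀) / p₁.
PN = (0.174 − 0.0699) / 0.174 = 0.1041 / 0.174 ≈ 0.5983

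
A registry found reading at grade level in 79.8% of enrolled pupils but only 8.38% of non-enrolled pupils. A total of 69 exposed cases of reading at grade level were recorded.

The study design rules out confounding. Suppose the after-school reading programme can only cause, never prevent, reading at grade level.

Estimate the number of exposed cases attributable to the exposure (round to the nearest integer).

about 62 cases

p₁ = 0.798, p₀ = 0.0838.
PN = (p₁ − p₀)/p₁ = (0.798 − 0.0838) / 0.798 ≈ 0.89499.
Attributable cases ≈ PN × (exposed cases) = 0.89499 × 69 ≈ 61.75.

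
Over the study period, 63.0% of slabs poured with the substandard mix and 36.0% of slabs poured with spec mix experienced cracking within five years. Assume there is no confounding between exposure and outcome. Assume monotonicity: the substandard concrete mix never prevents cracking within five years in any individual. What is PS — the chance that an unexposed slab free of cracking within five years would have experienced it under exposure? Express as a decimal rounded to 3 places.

p₁ = 0.63, p₀ = 0.36.
Under exogeneity and monotonicity, PS = (p₁ − p₀) / (1 − p₀).
PS = (0.63 − 0.36) / (1 − 0.36) = 0.27 / 0.64 ≈ 0.4219

PS ≈ 0.422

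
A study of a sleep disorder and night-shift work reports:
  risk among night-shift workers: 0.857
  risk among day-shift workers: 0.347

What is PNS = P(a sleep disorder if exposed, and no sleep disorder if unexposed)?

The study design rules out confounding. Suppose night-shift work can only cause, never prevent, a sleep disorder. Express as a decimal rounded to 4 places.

Let p₁ = 0.857, p₀ = 0.347.
Under exogeneity and monotonicity, PNS = p₁ − p₀.
PNS = 0.857 − 0.347 = 0.51

PNS ≈ 0.5100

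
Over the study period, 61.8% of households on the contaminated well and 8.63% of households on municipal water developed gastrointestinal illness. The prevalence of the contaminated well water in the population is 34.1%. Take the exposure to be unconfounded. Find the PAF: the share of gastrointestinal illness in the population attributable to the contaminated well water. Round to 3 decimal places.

p₁ = 0.618, p₀ = 0.0863.
Overall risk P(Y=1) = π·p₁ + (1−π)·p₀ = 0.341×0.618 + 0.659×0.0863 = 0.26761.
Under exogeneity, PAF = [P(Y=1) − p₀] / P(Y=1).
PAF = (0.26761 − 0.0863) / 0.26761 ≈ 0.6775

PAF ≈ 0.678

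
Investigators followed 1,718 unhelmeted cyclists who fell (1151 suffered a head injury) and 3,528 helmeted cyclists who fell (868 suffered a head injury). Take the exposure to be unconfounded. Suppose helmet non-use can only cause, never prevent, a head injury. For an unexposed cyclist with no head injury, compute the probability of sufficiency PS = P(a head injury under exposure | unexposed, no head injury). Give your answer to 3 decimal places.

PS ≈ 0.562

p₁ = P(outcome | exposed) = 1151/1718 = 0.66997
p₀ = P(outcome | unexposed) = 868/3528 = 0.24603
Under exogeneity and monotonicity, PS = (p₁ − p₀) / (1 − p₀).
PS = (0.66997 − 0.24603) / (1 − 0.24603) = 0.42393 / 0.75397 ≈ 0.5623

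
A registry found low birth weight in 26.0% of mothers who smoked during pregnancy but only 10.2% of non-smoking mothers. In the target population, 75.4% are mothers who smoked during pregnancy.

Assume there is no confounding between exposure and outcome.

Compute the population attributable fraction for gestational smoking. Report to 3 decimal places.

p₁ = 0.26, p₀ = 0.102.
Overall risk P(Y=1) = π·p₁ + (1−π)·p₀ = 0.754×0.26 + 0.246×0.102 = 0.22113.
Under exogeneity, PAF = [P(Y=1) − p₀] / P(Y=1).
PAF = (0.22113 − 0.102) / 0.22113 ≈ 0.5387

PAF ≈ 0.539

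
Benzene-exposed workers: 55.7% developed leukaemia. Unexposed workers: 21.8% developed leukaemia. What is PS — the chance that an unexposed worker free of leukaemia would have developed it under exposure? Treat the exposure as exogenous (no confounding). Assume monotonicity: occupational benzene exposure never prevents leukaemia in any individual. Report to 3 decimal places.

PS ≈ 0.434

p₁ = 0.557, p₀ = 0.218.
Under exogeneity and monotonicity, PS = (p₁ − p₀) / (1 − p₀).
PS = (0.557 − 0.218) / (1 − 0.218) = 0.339 / 0.782 ≈ 0.4335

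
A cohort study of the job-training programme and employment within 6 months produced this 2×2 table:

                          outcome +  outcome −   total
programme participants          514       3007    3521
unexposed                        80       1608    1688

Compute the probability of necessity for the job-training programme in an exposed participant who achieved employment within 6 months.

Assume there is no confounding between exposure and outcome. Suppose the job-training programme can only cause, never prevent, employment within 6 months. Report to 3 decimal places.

PN ≈ 0.675

p₁ = P(outcome | exposed) = 514/3521 = 0.14598
p₀ = P(outcome | unexposed) = 80/1688 = 0.047393
Under exogeneity and monotonicity, PN = (p₁ − p₀)/p₁.
PN = (0.14598 − 0.047393) / 0.14598 ≈ 0.6753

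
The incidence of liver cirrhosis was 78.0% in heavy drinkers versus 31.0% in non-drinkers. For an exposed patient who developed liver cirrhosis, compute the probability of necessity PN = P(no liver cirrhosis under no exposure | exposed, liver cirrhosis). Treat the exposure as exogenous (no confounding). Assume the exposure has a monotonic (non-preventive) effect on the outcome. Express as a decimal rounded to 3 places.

PN ≈ 0.603

p₁ = 0.78, p₀ = 0.31.
Under exogeneity and monotonicity, PN = (p₁ − p₀) / p₁.
PN = (0.78 − 0.31) / 0.78 = 0.47 / 0.78 ≈ 0.6026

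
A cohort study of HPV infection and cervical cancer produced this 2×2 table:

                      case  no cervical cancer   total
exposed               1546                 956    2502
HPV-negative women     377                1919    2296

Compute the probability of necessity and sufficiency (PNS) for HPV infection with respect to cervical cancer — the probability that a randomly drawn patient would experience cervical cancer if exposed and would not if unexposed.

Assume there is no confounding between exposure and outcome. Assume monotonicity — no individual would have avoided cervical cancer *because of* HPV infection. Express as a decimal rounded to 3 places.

PNS ≈ 0.454

p₁ = P(outcome | exposed) = 1546/2502 = 0.61791
p₀ = P(outcome | unexposed) = 377/2296 = 0.1642
Under exogeneity and monotonicity, PNS = p₁ − p₀.
PNS = 0.61791 − 0.1642 = 0.45371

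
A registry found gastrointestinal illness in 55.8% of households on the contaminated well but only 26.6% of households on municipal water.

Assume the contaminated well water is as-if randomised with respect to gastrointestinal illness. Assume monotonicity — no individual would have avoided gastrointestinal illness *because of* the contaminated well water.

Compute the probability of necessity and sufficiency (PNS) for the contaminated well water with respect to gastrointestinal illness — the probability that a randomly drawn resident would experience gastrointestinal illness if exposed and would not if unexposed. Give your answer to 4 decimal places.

p₁ = 0.558, p₀ = 0.266.
Under exogeneity and monotonicity, PNS = p₁ − p₀.
PNS = 0.558 − 0.266 = 0.292

PNS ≈ 0.2920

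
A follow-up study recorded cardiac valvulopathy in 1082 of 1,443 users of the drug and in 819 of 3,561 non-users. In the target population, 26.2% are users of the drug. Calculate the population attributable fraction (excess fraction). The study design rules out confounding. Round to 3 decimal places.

PAF ≈ 0.372

p₁ = P(outcome | exposed) = 1082/1443 = 0.74983
p₀ = P(outcome | unexposed) = 819/3561 = 0.22999
Overall risk P(Y=1) = π·p₁ + (1−π)·p₀ = 0.262×0.74983 + 0.738×0.22999 = 0.36619.
Under exogeneity, PAF = [P(Y=1) − p₀] / P(Y=1).
PAF = (0.36619 − 0.22999) / 0.36619 ≈ 0.3719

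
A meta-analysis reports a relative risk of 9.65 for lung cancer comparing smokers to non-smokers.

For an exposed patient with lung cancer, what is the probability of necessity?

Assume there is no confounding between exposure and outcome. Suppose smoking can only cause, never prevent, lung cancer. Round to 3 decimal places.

Under exogeneity and monotonicity, PN = (RR − 1) / RR = 1 − 1/RR.
PN = (9.65 − 1) / 9.65 = 8.65 / 9.65 ≈ 0.8964

PN ≈ 0.896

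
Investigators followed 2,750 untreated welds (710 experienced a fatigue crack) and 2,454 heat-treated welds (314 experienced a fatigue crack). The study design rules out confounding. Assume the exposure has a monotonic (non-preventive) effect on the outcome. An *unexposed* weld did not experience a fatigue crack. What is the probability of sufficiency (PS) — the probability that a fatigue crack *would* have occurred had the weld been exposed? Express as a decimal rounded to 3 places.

p₁ = P(outcome | exposed) = 710/2750 = 0.25818
p₀ = P(outcome | unexposed) = 314/2454 = 0.12795
Under exogeneity and monotonicity, PS = (p₁ − p₀) / (1 − p₀).
PS = (0.25818 − 0.12795) / (1 − 0.12795) = 0.13023 / 0.87205 ≈ 0.1493

PS ≈ 0.149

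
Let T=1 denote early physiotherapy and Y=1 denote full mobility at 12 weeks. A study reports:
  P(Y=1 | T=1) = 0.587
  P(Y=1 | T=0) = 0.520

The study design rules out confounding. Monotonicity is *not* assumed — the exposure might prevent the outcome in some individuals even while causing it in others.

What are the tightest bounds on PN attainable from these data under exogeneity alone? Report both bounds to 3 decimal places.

0.114 ≤ PN ≤ 0.818

Let p₁ = 0.587, p₀ = 0.52.
Under exogeneity alone the bounds on PN are max{0,(p₁−p₀)/p₁} ≤ PN ≤ min{1,(1−p₀)/p₁}.
  lower = (p₁ − p₀)/p₁ = 0.067 / 0.587 ≈ 0.1141
  upper = min{1, (1 − p₀)/p₁} = 0.48 / 0.587 ≈ 0.8177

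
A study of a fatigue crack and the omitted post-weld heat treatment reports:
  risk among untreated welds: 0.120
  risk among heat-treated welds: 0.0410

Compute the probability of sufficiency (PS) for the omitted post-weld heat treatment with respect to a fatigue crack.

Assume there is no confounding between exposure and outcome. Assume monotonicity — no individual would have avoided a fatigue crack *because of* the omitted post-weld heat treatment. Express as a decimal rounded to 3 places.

Let p₁ = 0.12, p₀ = 0.041.
Under exogeneity and monotonicity, PS = (p₁ − p₀) / (1 − p₀).
PS = (0.12 − 0.041) / (1 − 0.041) = 0.079 / 0.959 ≈ 0.0824

PS ≈ 0.082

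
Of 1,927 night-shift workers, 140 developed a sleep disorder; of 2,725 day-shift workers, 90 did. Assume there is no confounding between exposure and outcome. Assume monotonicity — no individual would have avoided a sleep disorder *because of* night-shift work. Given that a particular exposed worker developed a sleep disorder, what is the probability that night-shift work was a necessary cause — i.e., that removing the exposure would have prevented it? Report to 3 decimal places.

p₁ = P(outcome | exposed) = 140/1927 = 0.072652
p₀ = P(outcome | unexposed) = 90/2725 = 0.033028
Under exogeneity and monotonicity, PN = (p₁ − p₀) / p₁.
PN = (0.072652 − 0.033028) / 0.072652 = 0.039624 / 0.072652 ≈ 0.5454

PN ≈ 0.545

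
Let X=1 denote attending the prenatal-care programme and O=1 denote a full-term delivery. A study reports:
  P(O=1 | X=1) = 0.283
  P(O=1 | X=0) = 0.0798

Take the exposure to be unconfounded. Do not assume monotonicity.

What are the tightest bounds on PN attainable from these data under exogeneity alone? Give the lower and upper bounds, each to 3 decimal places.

Let p₁ = 0.283, p₀ = 0.0798.
Under exogeneity alone the bounds on PN are max{0,(p₁−p₀)/p₁} ≤ PN ≤ min{1,(1−p₀)/p₁}.
  lower = (p₁ − p₀)/p₁ = 0.2032 / 0.283 ≈ 0.7180
  upper = min{1, (1 − p₀)/p₁} = 0.9202 / 0.283 ≈ 3.2516 → capped at 1

0.718 ≤ PN ≤ 1.000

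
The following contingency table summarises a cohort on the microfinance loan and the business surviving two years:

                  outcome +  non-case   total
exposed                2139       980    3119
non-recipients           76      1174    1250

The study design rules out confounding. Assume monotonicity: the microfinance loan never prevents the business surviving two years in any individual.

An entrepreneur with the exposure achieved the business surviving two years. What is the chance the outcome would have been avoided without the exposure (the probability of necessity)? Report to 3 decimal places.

p₁ = P(outcome | exposed) = 2139/3119 = 0.6858
p₀ = P(outcome | unexposed) = 76/1250 = 0.0608
Under exogeneity and monotonicity, PN = (p₁ − p₀) / p₁.
PN = (0.6858 − 0.0608) / 0.6858 = 0.625 / 0.6858 ≈ 0.9113

PN ≈ 0.911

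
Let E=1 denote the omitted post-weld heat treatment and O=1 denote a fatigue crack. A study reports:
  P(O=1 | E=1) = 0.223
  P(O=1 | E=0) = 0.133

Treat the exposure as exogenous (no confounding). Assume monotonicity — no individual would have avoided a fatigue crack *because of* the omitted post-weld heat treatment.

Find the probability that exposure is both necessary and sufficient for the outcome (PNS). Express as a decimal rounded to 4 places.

PNS ≈ 0.0900

Let p₁ = 0.223, p₀ = 0.133.
Under exogeneity and monotonicity, PNS = p₁ − p₀.
PNS = 0.223 − 0.133 = 0.09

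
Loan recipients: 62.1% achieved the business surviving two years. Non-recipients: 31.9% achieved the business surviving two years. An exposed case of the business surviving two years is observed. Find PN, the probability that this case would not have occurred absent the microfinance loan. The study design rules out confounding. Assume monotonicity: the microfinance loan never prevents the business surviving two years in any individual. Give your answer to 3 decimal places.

p₁ = 0.621, p₀ = 0.319.
Under exogeneity and monotonicity, PN = (p₁ − p₀) / p₁.
PN = (0.621 − 0.319) / 0.621 = 0.302 / 0.621 ≈ 0.4863

PN ≈ 0.486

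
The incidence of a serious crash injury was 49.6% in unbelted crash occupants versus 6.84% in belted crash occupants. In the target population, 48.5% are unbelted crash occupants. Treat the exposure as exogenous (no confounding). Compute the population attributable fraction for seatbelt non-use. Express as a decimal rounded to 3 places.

PAF ≈ 0.752

p₁ = 0.496, p₀ = 0.0684.
Overall risk P(Y=1) = π·p₁ + (1−π)·p₀ = 0.485×0.496 + 0.515×0.0684 = 0.27579.
Under exogeneity, PAF = [P(Y=1) − p₀] / P(Y=1).
PAF = (0.27579 − 0.0684) / 0.27579 ≈ 0.7520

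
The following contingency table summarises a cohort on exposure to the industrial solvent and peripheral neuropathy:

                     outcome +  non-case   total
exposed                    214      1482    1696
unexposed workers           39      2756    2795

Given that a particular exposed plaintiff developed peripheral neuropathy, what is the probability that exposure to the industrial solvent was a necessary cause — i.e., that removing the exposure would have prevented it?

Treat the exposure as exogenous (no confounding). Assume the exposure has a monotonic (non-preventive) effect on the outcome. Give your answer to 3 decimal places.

PN ≈ 0.889

p₁ = P(outcome | exposed) = 214/1696 = 0.12618
p₀ = P(outcome | unexposed) = 39/2795 = 0.013953
Under exogeneity and monotonicity, PN = (p₁ − p₀)/p₁.
PN = (0.12618 − 0.013953) / 0.12618 ≈ 0.8894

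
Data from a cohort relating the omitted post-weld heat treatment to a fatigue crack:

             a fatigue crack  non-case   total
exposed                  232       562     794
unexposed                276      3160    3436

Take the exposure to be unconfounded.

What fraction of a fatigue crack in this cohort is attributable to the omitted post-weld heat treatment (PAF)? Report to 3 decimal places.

PAF ≈ 0.331

p₁ = P(outcome | exposed) = 232/794 = 0.29219
p₀ = P(outcome | unexposed) = 276/3436 = 0.080326
Exposure prevalence π = 794/4230 = 0.18771; overall risk P(Y=1) = 0.12009.
Under exogeneity, PAF = [P(Y=1) − p₀]/P(Y=1).
PAF = (0.12009 − 0.080326) / 0.12009 ≈ 0.3311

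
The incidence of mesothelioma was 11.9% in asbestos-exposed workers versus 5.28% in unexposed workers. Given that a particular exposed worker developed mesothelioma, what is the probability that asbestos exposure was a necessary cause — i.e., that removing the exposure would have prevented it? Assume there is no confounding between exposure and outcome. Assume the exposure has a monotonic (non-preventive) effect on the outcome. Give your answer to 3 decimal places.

p₁ = 0.119, p₀ = 0.0528.
Under exogeneity and monotonicity, PN = (p₁ − p₀) / p₁.
PN = (0.119 − 0.0528) / 0.119 = 0.0662 / 0.119 ≈ 0.5563

PN ≈ 0.556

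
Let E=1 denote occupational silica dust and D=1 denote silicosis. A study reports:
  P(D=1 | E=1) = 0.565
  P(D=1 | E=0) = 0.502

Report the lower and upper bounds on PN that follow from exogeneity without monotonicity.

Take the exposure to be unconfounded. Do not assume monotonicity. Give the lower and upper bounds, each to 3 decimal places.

0.112 ≤ PN ≤ 0.881

Let p₁ = 0.565, p₀ = 0.502.
Under exogeneity alone the bounds on PN are max{0,(p₁−p₀)/p₁} ≤ PN ≤ min{1,(1−p₀)/p₁}.
  lower = (p₁ − p₀)/p₁ = 0.063 / 0.565 ≈ 0.1115
  upper = min{1, (1 − p₀)/p₁} = 0.498 / 0.565 ≈ 0.8814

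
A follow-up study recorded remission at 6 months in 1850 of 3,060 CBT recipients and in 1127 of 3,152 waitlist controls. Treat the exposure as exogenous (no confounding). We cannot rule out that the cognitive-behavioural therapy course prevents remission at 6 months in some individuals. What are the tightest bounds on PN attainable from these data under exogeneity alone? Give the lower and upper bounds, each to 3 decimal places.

0.409 ≤ PN ≤ 1.000

p₁ = P(outcome | exposed) = 1850/3060 = 0.60458
p₀ = P(outcome | unexposed) = 1127/3152 = 0.35755
Under exogeneity alone the bounds on PN are max{0,(p₁−p₀)/p₁} ≤ PN ≤ min{1,(1−p₀)/p₁}.
  lower = (p₁ − p₀)/p₁ = 0.24702 / 0.60458 ≈ 0.4086
  upper = min{1, (1 − p₀)/p₁} = 0.64245 / 0.60458 ≈ 1.0626 → capped at 1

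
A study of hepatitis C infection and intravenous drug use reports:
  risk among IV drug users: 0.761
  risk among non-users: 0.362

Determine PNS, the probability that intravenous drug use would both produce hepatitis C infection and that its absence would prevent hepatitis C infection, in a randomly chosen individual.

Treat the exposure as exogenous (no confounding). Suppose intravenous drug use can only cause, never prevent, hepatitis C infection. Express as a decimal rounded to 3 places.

Let p₁ = 0.761, p₀ = 0.362.
Under exogeneity and monotonicity, PNS = p₁ − p₀.
PNS = 0.761 − 0.362 = 0.399

PNS ≈ 0.399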